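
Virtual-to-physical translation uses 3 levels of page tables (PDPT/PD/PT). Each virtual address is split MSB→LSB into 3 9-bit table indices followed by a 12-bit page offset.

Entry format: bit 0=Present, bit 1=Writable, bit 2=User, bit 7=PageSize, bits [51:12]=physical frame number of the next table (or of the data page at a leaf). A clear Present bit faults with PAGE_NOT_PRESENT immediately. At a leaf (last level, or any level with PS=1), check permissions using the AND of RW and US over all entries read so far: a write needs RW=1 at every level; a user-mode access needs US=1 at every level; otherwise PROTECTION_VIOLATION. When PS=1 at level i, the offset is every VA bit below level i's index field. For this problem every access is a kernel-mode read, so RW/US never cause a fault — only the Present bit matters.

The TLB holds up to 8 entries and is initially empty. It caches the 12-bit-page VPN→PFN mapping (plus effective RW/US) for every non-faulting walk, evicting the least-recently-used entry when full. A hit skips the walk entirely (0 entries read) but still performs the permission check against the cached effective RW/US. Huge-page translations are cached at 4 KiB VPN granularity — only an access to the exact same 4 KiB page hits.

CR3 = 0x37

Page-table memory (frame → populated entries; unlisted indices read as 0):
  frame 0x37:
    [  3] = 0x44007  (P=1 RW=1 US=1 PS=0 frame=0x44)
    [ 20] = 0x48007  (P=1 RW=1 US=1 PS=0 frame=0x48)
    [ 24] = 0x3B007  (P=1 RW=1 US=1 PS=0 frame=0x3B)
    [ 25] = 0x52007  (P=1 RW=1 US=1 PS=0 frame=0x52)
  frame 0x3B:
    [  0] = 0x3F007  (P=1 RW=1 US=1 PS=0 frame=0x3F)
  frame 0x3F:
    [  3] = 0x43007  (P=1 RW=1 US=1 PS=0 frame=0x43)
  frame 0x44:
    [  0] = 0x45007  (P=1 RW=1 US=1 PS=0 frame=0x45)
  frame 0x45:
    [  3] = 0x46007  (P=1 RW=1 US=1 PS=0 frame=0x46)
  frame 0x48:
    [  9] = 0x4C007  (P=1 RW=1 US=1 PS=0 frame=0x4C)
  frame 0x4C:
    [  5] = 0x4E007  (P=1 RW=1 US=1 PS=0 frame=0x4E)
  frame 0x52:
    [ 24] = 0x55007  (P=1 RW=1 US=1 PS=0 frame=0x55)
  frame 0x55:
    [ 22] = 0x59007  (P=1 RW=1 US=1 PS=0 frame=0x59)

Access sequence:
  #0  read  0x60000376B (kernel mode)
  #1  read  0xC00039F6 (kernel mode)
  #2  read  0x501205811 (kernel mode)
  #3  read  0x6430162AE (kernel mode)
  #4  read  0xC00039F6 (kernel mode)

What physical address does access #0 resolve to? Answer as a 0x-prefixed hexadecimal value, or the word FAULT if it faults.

Trace:
#0 VA=0x60000376B (r,kernel):
  lvl0: tbl 0x37, slot 24 ⇒ 0x3B007 (P1/RW1/US1/PS0)
  lvl1: tbl 0x3B, slot 0 ⇒ 0x3F007 (P1/RW1/US1/PS0)
  lvl2: tbl 0x3F, slot 3 ⇒ 0x43007 (P1/RW1/US1/PS0)
  ✓ 0x4376B  — 3 lookups
#1 VA=0xC00039F6 (r,kernel):
  lvl0: tbl 0x37, slot 3 ⇒ 0x44007 (P1/RW1/US1/PS0)
  lvl1: tbl 0x44, slot 0 ⇒ 0x45007 (P1/RW1/US1/PS0)
  lvl2: tbl 0x45, slot 3 ⇒ 0x46007 (P1/RW1/US1/PS0)
  ✓ 0x469F6  — 3 lookups
#2 VA=0x501205811 (r,kernel):
  lvl0: tbl 0x37, slot 20 ⇒ 0x48007 (P1/RW1/US1/PS0)
  lvl1: tbl 0x48, slot 9 ⇒ 0x4C007 (P1/RW1/US1/PS0)
  lvl2: tbl 0x4C, slot 5 ⇒ 0x4E007 (P1/RW1/US1/PS0)
  ✓ 0x4E811  — 3 lookups
#3 VA=0x6430162AE (r,kernel):
  lvl0: tbl 0x37, slot 25 ⇒ 0x52007 (P1/RW1/US1/PS0)
  lvl1: tbl 0x52, slot 24 ⇒ 0x55007 (P1/RW1/US1/PS0)
  lvl2: tbl 0x55, slot 22 ⇒ 0x59007 (P1/RW1/US1/PS0)
  ✓ 0x592AE  — 3 lookups
#4 VA=0xC00039F6 (r,kernel):
  TLB hit vpn=0xC0003 → PA=0x469F6

Access #0 PA: 0x4376B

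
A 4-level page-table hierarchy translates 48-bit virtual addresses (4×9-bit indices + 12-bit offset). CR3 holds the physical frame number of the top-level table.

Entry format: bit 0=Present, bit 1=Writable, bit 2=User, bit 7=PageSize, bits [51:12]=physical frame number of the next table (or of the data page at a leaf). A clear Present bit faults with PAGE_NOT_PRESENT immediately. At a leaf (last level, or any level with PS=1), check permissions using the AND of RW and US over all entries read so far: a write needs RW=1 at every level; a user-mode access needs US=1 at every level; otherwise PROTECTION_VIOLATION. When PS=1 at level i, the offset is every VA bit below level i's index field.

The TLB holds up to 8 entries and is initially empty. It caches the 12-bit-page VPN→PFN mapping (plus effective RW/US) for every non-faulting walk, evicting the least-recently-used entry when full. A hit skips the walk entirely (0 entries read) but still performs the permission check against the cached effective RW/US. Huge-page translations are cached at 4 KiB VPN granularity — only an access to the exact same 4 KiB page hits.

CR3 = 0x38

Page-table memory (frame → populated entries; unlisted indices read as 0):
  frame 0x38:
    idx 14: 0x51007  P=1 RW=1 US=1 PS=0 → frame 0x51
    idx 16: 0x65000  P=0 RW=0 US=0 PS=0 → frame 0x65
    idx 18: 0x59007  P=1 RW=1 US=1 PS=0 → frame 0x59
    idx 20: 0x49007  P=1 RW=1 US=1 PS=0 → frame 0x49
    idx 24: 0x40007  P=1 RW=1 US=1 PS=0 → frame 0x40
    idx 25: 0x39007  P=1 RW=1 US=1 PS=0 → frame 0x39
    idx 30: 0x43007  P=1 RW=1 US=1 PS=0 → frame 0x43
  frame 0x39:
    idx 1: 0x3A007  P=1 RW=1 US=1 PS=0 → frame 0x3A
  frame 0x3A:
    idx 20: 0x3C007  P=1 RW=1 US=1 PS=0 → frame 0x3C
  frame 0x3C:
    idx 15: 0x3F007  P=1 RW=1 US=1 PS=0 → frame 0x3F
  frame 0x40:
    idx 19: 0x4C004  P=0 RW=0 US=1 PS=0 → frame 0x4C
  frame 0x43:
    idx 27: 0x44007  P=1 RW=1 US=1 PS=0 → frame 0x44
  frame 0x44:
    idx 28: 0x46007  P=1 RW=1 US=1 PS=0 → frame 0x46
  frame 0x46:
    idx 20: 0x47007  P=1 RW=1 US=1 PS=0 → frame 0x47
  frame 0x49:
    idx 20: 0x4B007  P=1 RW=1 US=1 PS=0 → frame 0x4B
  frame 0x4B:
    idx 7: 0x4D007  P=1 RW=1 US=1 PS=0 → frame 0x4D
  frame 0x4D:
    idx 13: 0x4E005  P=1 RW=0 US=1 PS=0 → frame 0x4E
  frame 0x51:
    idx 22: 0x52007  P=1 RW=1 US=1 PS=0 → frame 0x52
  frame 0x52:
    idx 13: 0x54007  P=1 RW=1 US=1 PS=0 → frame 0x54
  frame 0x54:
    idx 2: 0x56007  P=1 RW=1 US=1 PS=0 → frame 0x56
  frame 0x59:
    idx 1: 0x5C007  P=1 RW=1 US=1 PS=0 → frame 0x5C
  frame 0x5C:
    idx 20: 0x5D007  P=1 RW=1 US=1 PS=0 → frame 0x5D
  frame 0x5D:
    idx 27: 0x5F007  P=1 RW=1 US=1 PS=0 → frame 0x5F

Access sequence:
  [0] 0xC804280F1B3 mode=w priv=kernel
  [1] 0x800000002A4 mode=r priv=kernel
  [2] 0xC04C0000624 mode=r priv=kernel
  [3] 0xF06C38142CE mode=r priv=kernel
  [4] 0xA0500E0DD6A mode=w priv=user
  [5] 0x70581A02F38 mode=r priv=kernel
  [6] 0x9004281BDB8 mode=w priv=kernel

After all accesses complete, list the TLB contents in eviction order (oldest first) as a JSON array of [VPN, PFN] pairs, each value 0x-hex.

Trace:
#0 VA=0xC804280F1B3 (w,kernel):
  L0 @0x38[25] → 0x39007  P=1,RW=1,US=1,PS=0
  L1 @0x39[1] → 0x3A007  P=1,RW=1,US=1,PS=0
  L2 @0x3A[20] → 0x3C007  P=1,RW=1,US=1,PS=0
  L3 @0x3C[15] → 0x3F007  P=1,RW=1,US=1,PS=0
  ⇒ phys 0x3F1B3  [4 reads]
#1 VA=0x800000002A4 (r,kernel):
  L0 @0x38[16] → 0x65000  P=0,RW=0,US=0,PS=0
  → PAGE_NOT_PRESENT  (1 entries read)
#2 VA=0xC04C0000624 (r,kernel):
  L0 @0x38[24] → 0x40007  P=1,RW=1,US=1,PS=0
  L1 @0x40[19] → 0x4C004  P=0,RW=0,US=1,PS=0
  → PAGE_NOT_PRESENT  (2 entries read)
#3 VA=0xF06C38142CE (r,kernel):
  L0 @0x38[30] → 0x43007  P=1,RW=1,US=1,PS=0
  L1 @0x43[27] → 0x44007  P=1,RW=1,US=1,PS=0
  L2 @0x44[28] → 0x46007  P=1,RW=1,US=1,PS=0
  L3 @0x46[20] → 0x47007  P=1,RW=1,US=1,PS=0
  ⇒ phys 0x472CE  [4 reads]
#4 VA=0xA0500E0DD6A (w,user):
  L0 @0x38[20] → 0x49007  P=1,RW=1,US=1,PS=0
  L1 @0x49[20] → 0x4B007  P=1,RW=1,US=1,PS=0
  L2 @0x4B[7] → 0x4D007  P=1,RW=1,US=1,PS=0
  L3 @0x4D[13] → 0x4E005  P=1,RW=0,US=1,PS=0
  → PROTECTION_VIOLATION  (4 entries read)
#5 VA=0x70581A02F38 (r,kernel):
  L0 @0x38[14] → 0x51007  P=1,RW=1,US=1,PS=0
  L1 @0x51[22] → 0x52007  P=1,RW=1,US=1,PS=0
  L2 @0x52[13] → 0x54007  P=1,RW=1,US=1,PS=0
  L3 @0x54[2] → 0x56007  P=1,RW=1,US=1,PS=0
  ⇒ phys 0x56F38  [4 reads]
#6 VA=0x9004281BDB8 (w,kernel):
  L0 @0x38[18] → 0x59007  P=1,RW=1,US=1,PS=0
  L1 @0x59[1] → 0x5C007  P=1,RW=1,US=1,PS=0
  L2 @0x5C[20] → 0x5D007  P=1,RW=1,US=1,PS=0
  L3 @0x5D[27] → 0x5F007  P=1,RW=1,US=1,PS=0
  ⇒ phys 0x5FDB8  [4 reads]

TLB: [["0xC804280F", "0x3F"], ["0xF06C3814", "0x47"], ["0x70581A02", "0x56"], ["0x9004281B", "0x5F"]]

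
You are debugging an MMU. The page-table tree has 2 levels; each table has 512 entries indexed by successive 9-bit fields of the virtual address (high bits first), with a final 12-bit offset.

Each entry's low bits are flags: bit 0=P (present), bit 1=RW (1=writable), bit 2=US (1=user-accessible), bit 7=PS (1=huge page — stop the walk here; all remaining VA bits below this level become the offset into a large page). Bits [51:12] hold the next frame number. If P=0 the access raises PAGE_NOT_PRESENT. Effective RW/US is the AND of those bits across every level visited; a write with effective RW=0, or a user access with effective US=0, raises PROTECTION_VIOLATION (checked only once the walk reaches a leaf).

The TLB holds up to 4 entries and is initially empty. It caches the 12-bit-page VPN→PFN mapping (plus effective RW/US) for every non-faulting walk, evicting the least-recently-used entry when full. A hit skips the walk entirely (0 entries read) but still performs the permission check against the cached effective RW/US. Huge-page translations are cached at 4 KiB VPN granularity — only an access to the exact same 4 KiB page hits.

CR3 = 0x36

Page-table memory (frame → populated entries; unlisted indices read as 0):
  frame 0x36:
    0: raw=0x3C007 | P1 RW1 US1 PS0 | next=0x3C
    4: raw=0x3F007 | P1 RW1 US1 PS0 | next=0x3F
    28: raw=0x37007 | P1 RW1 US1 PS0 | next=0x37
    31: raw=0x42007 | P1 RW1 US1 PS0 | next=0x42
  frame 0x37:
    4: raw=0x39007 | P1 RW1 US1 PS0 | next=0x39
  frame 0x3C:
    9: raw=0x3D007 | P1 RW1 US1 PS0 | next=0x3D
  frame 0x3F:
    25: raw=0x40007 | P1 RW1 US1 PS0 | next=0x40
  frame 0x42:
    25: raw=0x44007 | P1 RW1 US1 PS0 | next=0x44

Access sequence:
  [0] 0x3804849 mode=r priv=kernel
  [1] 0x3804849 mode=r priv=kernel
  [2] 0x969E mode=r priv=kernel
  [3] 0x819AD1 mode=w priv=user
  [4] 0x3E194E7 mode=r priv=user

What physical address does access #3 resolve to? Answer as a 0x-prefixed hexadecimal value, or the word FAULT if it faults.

Per-access translation:
#0 VA=0x3804849 (r,kernel):
  lvl0: tbl 0x36, slot 28 ⇒ 0x37007 (P1/RW1/US1/PS0)
  lvl1: tbl 0x37, slot 4 ⇒ 0x39007 (P1/RW1/US1/PS0)
  ⇒ phys 0x39849  [2 reads]
#1 VA=0x3804849 (r,kernel):
  TLB hit vpn=0x3804 → PA=0x39849
#2 VA=0x969E (r,kernel):
  lvl0: tbl 0x36, slot 0 ⇒ 0x3C007 (P1/RW1/US1/PS0)
  lvl1: tbl 0x3C, slot 9 ⇒ 0x3D007 (P1/RW1/US1/PS0)
  ⇒ phys 0x3D69E  [2 reads]
#3 VA=0x819AD1 (w,user):
  lvl0: tbl 0x36, slot 4 ⇒ 0x3F007 (P1/RW1/US1/PS0)
  lvl1: tbl 0x3F, slot 25 ⇒ 0x40007 (P1/RW1/US1/PS0)
  ⇒ phys 0x40AD1  [2 reads]
#4 VA=0x3E194E7 (r,user):
  lvl0: tbl 0x36, slot 31 ⇒ 0x42007 (P1/RW1/US1/PS0)
  lvl1: tbl 0x42, slot 25 ⇒ 0x44007 (P1/RW1/US1/PS0)
  ⇒ phys 0x444E7  [2 reads]

Access #3 PA: 0x40AD1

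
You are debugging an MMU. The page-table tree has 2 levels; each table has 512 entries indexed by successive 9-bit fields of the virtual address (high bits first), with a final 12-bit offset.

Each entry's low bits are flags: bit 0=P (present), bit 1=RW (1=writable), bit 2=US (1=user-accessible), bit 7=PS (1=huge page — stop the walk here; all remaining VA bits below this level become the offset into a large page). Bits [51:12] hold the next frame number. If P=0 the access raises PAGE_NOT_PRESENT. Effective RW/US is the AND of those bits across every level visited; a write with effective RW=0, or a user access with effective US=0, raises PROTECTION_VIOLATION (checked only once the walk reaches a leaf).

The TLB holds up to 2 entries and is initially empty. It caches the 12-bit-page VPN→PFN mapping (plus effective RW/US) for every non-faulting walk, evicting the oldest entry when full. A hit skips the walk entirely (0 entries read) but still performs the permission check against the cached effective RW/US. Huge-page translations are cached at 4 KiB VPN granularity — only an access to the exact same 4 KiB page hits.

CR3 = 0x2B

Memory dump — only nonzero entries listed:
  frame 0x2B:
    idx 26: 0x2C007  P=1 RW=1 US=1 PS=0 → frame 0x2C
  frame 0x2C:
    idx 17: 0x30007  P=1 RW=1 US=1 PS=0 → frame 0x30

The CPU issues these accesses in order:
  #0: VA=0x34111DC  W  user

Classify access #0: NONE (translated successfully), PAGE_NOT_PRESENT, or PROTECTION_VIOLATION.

Per-access translation:
#0 VA=0x34111DC (w,user):
  [0] read 0x2B idx=26: raw=0x2C007 flags P=1 W=1 U=1 S=0
  [1] read 0x2C idx=17: raw=0x30007 flags P=1 W=1 U=1 S=0
  ✓ 0x301DC  — 2 lookups

Access #0 fault: NONE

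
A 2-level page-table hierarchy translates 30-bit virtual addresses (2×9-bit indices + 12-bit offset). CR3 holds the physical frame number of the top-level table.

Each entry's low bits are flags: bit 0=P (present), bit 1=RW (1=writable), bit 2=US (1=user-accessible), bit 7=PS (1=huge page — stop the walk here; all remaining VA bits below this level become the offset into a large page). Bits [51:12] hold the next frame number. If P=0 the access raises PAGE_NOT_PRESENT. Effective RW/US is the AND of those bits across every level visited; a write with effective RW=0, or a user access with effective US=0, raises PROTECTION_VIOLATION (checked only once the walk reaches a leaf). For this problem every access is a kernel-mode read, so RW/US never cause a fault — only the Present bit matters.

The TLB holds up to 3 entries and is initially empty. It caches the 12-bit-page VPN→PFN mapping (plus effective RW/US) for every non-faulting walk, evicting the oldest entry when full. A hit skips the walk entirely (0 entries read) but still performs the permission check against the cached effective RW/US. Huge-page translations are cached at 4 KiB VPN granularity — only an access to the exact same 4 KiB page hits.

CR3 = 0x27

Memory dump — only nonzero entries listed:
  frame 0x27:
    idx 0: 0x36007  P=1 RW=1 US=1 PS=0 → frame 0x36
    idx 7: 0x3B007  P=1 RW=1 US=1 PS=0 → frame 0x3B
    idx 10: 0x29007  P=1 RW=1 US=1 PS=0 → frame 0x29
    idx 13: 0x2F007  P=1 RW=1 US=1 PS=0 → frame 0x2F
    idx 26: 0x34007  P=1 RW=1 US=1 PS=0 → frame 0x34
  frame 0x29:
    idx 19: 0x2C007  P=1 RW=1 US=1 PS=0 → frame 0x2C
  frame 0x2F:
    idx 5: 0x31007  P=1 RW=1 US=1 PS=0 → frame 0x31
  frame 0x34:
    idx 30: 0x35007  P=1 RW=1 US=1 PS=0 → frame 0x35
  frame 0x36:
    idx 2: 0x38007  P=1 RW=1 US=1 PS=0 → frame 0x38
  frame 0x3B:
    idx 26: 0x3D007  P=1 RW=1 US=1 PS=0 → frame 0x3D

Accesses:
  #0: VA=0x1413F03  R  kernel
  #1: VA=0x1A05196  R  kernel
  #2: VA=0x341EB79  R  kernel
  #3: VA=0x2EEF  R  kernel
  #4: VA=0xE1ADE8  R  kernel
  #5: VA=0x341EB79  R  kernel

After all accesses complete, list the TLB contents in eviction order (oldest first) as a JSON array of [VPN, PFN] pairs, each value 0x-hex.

Trace:
#0 VA=0x1413F03 (r,kernel):
  lvl0: tbl 0x27, slot 10 ⇒ 0x29007 (P1/RW1/US1/PS0)
  lvl1: tbl 0x29, slot 19 ⇒ 0x2C007 (P1/RW1/US1/PS0)
  → PA=0x2CF03  (2 entries read)
#1 VA=0x1A05196 (r,kernel):
  lvl0: tbl 0x27, slot 13 ⇒ 0x2F007 (P1/RW1/US1/PS0)
  lvl1: tbl 0x2F, slot 5 ⇒ 0x31007 (P1/RW1/US1/PS0)
  → PA=0x31196  (2 entries read)
#2 VA=0x341EB79 (r,kernel):
  lvl0: tbl 0x27, slot 26 ⇒ 0x34007 (P1/RW1/US1/PS0)
  lvl1: tbl 0x34, slot 30 ⇒ 0x35007 (P1/RW1/US1/PS0)
  → PA=0x35B79  (2 entries read)
#3 VA=0x2EEF (r,kernel):
  lvl0: tbl 0x27, slot 0 ⇒ 0x36007 (P1/RW1/US1/PS0)
  lvl1: tbl 0x36, slot 2 ⇒ 0x38007 (P1/RW1/US1/PS0)
  → PA=0x38EEF  (2 entries read)
#4 VA=0xE1ADE8 (r,kernel):
  lvl0: tbl 0x27, slot 7 ⇒ 0x3B007 (P1/RW1/US1/PS0)
  lvl1: tbl 0x3B, slot 26 ⇒ 0x3D007 (P1/RW1/US1/PS0)
  → PA=0x3DDE8  (2 entries read)
#5 VA=0x341EB79 (r,kernel):
  TLB hit vpn=0x341E → PA=0x35B79

TLB: [["0x341E", "0x35"], ["0x2", "0x38"], ["0xE1A", "0x3D"]]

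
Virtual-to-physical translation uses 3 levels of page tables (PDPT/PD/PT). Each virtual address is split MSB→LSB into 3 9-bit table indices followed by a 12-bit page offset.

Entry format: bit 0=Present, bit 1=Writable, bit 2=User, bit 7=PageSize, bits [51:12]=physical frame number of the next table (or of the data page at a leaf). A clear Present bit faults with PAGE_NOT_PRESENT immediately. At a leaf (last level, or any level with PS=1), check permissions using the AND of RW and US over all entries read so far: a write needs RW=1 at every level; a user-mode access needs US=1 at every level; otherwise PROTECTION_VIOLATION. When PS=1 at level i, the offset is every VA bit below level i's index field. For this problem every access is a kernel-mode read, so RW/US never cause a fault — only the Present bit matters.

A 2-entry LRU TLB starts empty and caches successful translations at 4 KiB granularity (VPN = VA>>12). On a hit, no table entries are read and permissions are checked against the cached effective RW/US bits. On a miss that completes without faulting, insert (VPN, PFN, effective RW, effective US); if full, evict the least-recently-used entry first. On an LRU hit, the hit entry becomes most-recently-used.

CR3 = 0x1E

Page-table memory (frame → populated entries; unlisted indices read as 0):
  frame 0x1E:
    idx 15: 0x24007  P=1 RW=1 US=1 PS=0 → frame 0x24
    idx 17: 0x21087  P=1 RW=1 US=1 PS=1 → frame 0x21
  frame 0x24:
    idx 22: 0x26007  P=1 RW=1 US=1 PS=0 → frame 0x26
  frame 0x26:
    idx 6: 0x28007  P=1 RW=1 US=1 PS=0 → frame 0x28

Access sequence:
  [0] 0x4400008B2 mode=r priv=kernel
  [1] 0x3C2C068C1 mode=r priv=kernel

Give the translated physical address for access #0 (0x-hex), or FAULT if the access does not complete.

Per-access translation:
#0 VA=0x4400008B2 (r,kernel):
  L0 @0x1E[17] → 0x21087  P=1,RW=1,US=1,PS=1
  ⇒ phys 0x218B2 (huge @L0)  [1 reads]
#1 VA=0x3C2C068C1 (r,kernel):
  L0 @0x1E[15] → 0x24007  P=1,RW=1,US=1,PS=0
  L1 @0x24[22] → 0x26007  P=1,RW=1,US=1,PS=0
  L2 @0x26[6] → 0x28007  P=1,RW=1,US=1,PS=0
  ⇒ phys 0x288C1  [3 reads]

Access #0 PA: 0x218B2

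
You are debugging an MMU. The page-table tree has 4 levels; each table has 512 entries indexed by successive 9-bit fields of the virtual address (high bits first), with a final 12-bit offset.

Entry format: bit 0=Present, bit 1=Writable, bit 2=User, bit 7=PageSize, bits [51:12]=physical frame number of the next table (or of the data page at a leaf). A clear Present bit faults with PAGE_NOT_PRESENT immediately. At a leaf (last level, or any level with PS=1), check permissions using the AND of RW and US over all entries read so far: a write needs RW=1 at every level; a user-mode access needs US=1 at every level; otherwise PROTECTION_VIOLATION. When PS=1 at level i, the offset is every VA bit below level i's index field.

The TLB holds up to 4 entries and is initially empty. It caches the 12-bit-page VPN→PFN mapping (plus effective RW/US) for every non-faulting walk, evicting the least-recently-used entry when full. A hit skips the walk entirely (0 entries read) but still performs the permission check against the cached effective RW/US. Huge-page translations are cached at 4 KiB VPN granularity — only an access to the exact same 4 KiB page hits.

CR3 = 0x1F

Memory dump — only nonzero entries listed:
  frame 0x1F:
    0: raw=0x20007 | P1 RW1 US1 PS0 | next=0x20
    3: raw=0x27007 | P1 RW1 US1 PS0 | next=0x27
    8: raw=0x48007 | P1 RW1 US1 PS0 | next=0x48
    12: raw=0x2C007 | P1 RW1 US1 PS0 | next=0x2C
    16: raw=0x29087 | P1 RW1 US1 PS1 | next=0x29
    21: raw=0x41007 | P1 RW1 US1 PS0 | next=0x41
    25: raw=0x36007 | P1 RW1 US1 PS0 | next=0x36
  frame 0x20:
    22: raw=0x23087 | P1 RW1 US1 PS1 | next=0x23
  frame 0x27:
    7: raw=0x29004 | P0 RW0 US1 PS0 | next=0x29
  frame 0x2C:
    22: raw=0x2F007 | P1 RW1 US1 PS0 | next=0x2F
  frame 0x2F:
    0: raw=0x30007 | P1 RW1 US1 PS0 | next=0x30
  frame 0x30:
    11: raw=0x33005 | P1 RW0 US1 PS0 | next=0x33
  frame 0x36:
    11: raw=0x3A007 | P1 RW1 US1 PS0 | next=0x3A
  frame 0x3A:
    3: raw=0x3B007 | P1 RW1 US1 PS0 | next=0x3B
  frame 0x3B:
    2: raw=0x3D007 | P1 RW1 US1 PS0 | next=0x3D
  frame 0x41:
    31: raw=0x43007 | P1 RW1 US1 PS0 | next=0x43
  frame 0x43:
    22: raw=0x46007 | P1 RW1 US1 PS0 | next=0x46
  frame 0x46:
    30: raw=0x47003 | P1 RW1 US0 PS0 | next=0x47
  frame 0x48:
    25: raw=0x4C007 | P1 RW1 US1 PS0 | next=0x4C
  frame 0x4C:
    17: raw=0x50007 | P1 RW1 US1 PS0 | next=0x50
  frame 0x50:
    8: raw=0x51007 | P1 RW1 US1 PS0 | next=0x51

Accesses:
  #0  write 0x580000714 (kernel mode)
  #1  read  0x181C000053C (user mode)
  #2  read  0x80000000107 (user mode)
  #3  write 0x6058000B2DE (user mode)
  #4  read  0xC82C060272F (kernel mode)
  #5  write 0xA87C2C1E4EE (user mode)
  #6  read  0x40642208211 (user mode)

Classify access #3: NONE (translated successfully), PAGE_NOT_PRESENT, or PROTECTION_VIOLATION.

Trace:
#0 VA=0x580000714 (w,kernel):
  lvl0: tbl 0x1F, slot 0 ⇒ 0x20007 (P1/RW1/US1/PS0)
  lvl1: tbl 0x20, slot 22 ⇒ 0x23087 (P1/RW1/US1/PS1)
  ✓ 0x23714 (huge @L1)  — 2 lookups
#1 VA=0x181C000053C (r,user):
  lvl0: tbl 0x1F, slot 3 ⇒ 0x27007 (P1/RW1/US1/PS0)
  lvl1: tbl 0x27, slot 7 ⇒ 0x29004 (P0/RW0/US1/PS0)
  → PAGE_NOT_PRESENT  (2 entries read)
#2 VA=0x80000000107 (r,user):
  lvl0: tbl 0x1F, slot 16 ⇒ 0x29087 (P1/RW1/US1/PS1)
  ✓ 0x29107 (huge @L0)  — 1 lookups
#3 VA=0x6058000B2DE (w,user):
  lvl0: tbl 0x1F, slot 12 ⇒ 0x2C007 (P1/RW1/US1/PS0)
  lvl1: tbl 0x2C, slot 22 ⇒ 0x2F007 (P1/RW1/US1/PS0)
  lvl2: tbl 0x2F, slot 0 ⇒ 0x30007 (P1/RW1/US1/PS0)
  lvl3: tbl 0x30, slot 11 ⇒ 0x33005 (P1/RW0/US1/PS0)
  → PROTECTION_VIOLATION  (4 entries read)
#4 VA=0xC82C060272F (r,kernel):
  lvl0: tbl 0x1F, slot 25 ⇒ 0x36007 (P1/RW1/US1/PS0)
  lvl1: tbl 0x36, slot 11 ⇒ 0x3A007 (P1/RW1/US1/PS0)
  lvl2: tbl 0x3A, slot 3 ⇒ 0x3B007 (P1/RW1/US1/PS0)
  lvl3: tbl 0x3B, slot 2 ⇒ 0x3D007 (P1/RW1/US1/PS0)
  ✓ 0x3D72F  — 4 lookups
#5 VA=0xA87C2C1E4EE (w,user):
  lvl0: tbl 0x1F, slot 21 ⇒ 0x41007 (P1/RW1/US1/PS0)
  lvl1: tbl 0x41, slot 31 ⇒ 0x43007 (P1/RW1/US1/PS0)
  lvl2: tbl 0x43, slot 22 ⇒ 0x46007 (P1/RW1/US1/PS0)
  lvl3: tbl 0x46, slot 30 ⇒ 0x47003 (P1/RW1/US0/PS0)
  → PROTECTION_VIOLATION  (4 entries read)
#6 VA=0x40642208211 (r,user):
  lvl0: tbl 0x1F, slot 8 ⇒ 0x48007 (P1/RW1/US1/PS0)
  lvl1: tbl 0x48, slot 25 ⇒ 0x4C007 (P1/RW1/US1/PS0)
  lvl2: tbl 0x4C, slot 17 ⇒ 0x50007 (P1/RW1/US1/PS0)
  lvl3: tbl 0x50, slot 8 ⇒ 0x51007 (P1/RW1/US1/PS0)
  ✓ 0x51211  — 4 lookups

Access #3 fault: PROTECTION_VIOLATION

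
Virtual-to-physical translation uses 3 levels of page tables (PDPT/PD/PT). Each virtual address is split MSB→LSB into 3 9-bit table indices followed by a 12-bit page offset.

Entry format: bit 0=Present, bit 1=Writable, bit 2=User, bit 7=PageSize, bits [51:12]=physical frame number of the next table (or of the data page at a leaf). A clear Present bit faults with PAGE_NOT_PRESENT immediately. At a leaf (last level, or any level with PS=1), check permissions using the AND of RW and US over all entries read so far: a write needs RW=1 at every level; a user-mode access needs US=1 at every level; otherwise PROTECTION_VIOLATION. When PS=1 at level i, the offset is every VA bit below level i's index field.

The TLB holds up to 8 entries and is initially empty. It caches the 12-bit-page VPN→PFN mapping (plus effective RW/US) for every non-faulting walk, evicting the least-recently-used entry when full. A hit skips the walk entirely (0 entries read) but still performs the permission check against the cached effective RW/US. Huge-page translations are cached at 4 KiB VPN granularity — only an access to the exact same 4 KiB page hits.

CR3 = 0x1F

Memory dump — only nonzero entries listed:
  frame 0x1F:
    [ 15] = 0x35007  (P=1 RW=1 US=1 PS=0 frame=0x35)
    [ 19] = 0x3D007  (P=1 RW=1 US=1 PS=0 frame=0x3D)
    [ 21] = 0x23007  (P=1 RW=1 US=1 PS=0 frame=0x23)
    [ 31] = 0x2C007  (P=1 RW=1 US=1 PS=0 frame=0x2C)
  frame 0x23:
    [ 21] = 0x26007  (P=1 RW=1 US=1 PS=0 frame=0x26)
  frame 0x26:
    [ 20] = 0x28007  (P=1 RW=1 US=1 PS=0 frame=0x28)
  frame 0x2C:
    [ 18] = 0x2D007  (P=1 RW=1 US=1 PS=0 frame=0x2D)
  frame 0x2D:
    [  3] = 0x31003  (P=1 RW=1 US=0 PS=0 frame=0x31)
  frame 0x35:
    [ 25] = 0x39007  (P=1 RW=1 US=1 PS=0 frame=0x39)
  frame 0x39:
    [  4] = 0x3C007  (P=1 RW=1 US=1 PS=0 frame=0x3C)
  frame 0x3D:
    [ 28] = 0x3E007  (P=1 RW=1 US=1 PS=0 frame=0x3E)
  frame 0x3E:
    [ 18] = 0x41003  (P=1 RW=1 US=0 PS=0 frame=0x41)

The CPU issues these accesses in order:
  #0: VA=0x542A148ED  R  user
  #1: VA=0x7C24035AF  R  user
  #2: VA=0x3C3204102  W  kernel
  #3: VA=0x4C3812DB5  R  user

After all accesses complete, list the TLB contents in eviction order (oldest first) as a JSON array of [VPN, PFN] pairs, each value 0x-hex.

Walk each access:
#0 VA=0x542A148ED (r,user):
  lvl0: tbl 0x1F, slot 21 ⇒ 0x23007 (P1/RW1/US1/PS0)
  lvl1: tbl 0x23, slot 21 ⇒ 0x26007 (P1/RW1/US1/PS0)
  lvl2: tbl 0x26, slot 20 ⇒ 0x28007 (P1/RW1/US1/PS0)
  → PA=0x288ED  (3 entries read)
#1 VA=0x7C24035AF (r,user):
  lvl0: tbl 0x1F, slot 31 ⇒ 0x2C007 (P1/RW1/US1/PS0)
  lvl1: tbl 0x2C, slot 18 ⇒ 0x2D007 (P1/RW1/US1/PS0)
  lvl2: tbl 0x2D, slot 3 ⇒ 0x31003 (P1/RW1/US0/PS0)
  ✗ PROTECTION_VIOLATION  [3 reads]
#2 VA=0x3C3204102 (w,kernel):
  lvl0: tbl 0x1F, slot 15 ⇒ 0x35007 (P1/RW1/US1/PS0)
  lvl1: tbl 0x35, slot 25 ⇒ 0x39007 (P1/RW1/US1/PS0)
  lvl2: tbl 0x39, slot 4 ⇒ 0x3C007 (P1/RW1/US1/PS0)
  → PA=0x3C102  (3 entries read)
#3 VA=0x4C3812DB5 (r,user):
  lvl0: tbl 0x1F, slot 19 ⇒ 0x3D007 (P1/RW1/US1/PS0)
  lvl1: tbl 0x3D, slot 28 ⇒ 0x3E007 (P1/RW1/US1/PS0)
  lvl2: tbl 0x3E, slot 18 ⇒ 0x41003 (P1/RW1/US0/PS0)
  ✗ PROTECTION_VIOLATION  [3 reads]

TLB: [["0x542A14", "0x28"], ["0x3C3204", "0x3C"]]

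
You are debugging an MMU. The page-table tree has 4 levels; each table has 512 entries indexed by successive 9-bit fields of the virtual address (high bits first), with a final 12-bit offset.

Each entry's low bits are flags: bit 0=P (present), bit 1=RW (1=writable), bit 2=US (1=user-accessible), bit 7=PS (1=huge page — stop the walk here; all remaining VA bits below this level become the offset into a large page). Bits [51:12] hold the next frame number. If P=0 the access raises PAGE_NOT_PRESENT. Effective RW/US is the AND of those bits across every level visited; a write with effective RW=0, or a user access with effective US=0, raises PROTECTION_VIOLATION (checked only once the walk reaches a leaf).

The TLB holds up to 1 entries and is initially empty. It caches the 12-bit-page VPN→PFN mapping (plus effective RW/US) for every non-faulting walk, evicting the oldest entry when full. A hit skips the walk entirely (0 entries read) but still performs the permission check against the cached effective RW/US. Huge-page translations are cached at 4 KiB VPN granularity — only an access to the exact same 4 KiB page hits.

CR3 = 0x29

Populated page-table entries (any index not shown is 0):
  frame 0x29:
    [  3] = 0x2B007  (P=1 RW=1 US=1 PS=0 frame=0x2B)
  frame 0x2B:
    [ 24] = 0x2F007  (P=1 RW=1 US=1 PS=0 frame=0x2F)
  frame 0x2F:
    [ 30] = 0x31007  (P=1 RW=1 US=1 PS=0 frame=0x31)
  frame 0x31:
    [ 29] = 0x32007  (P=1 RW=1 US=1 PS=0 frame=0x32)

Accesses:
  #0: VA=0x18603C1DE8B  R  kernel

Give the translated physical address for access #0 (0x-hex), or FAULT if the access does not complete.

Per-access translation:
#0 VA=0x18603C1DE8B (r,kernel):
  L0: frame=0x29 idx=3 entry=0x2B007 [P=1 RW=1 US=1 PS=0]
  L1: frame=0x2B idx=24 entry=0x2F007 [P=1 RW=1 US=1 PS=0]
  L2: frame=0x2F idx=30 entry=0x31007 [P=1 RW=1 US=1 PS=0]
  L3: frame=0x31 idx=29 entry=0x32007 [P=1 RW=1 US=1 PS=0]
  → PA=0x32E8B  (4 entries read)

Access #0 PA: 0x32E8B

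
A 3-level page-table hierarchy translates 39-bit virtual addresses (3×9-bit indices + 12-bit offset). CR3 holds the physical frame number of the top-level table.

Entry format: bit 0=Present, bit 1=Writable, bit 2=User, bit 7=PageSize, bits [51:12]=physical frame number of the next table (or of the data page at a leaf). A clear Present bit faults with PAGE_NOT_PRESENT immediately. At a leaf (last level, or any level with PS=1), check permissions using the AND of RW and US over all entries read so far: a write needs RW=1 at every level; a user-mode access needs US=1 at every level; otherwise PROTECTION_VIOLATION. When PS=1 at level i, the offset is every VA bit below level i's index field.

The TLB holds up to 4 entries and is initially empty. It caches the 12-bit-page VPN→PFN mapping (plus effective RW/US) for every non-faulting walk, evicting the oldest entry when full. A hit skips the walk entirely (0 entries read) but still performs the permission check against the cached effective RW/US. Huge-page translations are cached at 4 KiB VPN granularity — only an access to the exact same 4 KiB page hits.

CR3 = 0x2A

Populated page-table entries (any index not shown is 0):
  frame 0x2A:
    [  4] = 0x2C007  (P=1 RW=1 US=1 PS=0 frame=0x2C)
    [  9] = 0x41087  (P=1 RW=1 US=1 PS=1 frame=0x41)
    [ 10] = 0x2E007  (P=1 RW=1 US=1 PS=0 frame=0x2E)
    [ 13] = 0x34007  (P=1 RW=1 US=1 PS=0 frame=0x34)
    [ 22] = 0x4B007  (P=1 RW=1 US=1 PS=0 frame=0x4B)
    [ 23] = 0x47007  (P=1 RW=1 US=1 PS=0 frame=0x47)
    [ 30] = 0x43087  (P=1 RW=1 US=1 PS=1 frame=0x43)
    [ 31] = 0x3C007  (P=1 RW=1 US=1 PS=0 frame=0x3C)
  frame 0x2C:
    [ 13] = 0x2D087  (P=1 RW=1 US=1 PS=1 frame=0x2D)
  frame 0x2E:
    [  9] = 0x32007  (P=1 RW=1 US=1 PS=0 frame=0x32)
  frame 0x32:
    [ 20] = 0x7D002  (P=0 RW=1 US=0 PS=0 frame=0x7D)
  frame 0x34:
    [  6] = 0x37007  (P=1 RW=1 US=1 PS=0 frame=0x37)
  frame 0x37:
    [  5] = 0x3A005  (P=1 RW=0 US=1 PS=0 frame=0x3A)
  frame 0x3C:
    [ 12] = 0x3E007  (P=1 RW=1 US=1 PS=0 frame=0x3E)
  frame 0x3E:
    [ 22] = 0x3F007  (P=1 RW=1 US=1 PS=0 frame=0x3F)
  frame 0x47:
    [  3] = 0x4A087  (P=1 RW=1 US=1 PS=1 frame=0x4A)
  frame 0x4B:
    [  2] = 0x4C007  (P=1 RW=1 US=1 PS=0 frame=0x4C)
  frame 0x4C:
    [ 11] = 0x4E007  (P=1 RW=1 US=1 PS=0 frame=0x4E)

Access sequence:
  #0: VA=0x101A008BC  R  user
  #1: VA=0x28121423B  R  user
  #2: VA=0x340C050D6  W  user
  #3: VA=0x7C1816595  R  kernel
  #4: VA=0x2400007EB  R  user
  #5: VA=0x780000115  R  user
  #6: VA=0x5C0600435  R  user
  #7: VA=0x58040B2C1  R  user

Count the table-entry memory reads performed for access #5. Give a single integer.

Trace:
#0 VA=0x101A008BC (r,user):
  lvl0: tbl 0x2A, slot 4 ⇒ 0x2C007 (P1/RW1/US1/PS0)
  lvl1: tbl 0x2C, slot 13 ⇒ 0x2D087 (P1/RW1/US1/PS1)
  ⇒ phys 0x2D8BC (huge @L1)  [2 reads]
#1 VA=0x28121423B (r,user):
  lvl0: tbl 0x2A, slot 10 ⇒ 0x2E007 (P1/RW1/US1/PS0)
  lvl1: tbl 0x2E, slot 9 ⇒ 0x32007 (P1/RW1/US1/PS0)
  lvl2: tbl 0x32, slot 20 ⇒ 0x7D002 (P0/RW1/US0/PS0)
  ⇒ fault: PAGE_NOT_PRESENT  — 3 lookups
#2 VA=0x340C050D6 (w,user):
  lvl0: tbl 0x2A, slot 13 ⇒ 0x34007 (P1/RW1/US1/PS0)
  lvl1: tbl 0x34, slot 6 ⇒ 0x37007 (P1/RW1/US1/PS0)
  lvl2: tbl 0x37, slot 5 ⇒ 0x3A005 (P1/RW0/US1/PS0)
  ⇒ fault: PROTECTION_VIOLATION  — 3 lookups
#3 VA=0x7C1816595 (r,kernel):
  lvl0: tbl 0x2A, slot 31 ⇒ 0x3C007 (P1/RW1/US1/PS0)
  lvl1: tbl 0x3C, slot 12 ⇒ 0x3E007 (P1/RW1/US1/PS0)
  lvl2: tbl 0x3E, slot 22 ⇒ 0x3F007 (P1/RW1/US1/PS0)
  ⇒ phys 0x3F595  [3 reads]
#4 VA=0x2400007EB (r,user):
  lvl0: tbl 0x2A, slot 9 ⇒ 0x41087 (P1/RW1/US1/PS1)
  ⇒ phys 0x417EB (huge @L0)  [1 reads]
#5 VA=0x780000115 (r,user):
  lvl0: tbl 0x2A, slot 30 ⇒ 0x43087 (P1/RW1/US1/PS1)
  ⇒ phys 0x43115 (huge @L0)  [1 reads]
#6 VA=0x5C0600435 (r,user):
  lvl0: tbl 0x2A, slot 23 ⇒ 0x47007 (P1/RW1/US1/PS0)
  lvl1: tbl 0x47, slot 3 ⇒ 0x4A087 (P1/RW1/US1/PS1)
  ⇒ phys 0x4A435 (huge @L1)  [2 reads]
#7 VA=0x58040B2C1 (r,user):
  lvl0: tbl 0x2A, slot 22 ⇒ 0x4B007 (P1/RW1/US1/PS0)
  lvl1: tbl 0x4B, slot 2 ⇒ 0x4C007 (P1/RW1/US1/PS0)
  lvl2: tbl 0x4C, slot 11 ⇒ 0x4E007 (P1/RW1/US1/PS0)
  ⇒ phys 0x4E2C1  [3 reads]

Entries read for #5: 1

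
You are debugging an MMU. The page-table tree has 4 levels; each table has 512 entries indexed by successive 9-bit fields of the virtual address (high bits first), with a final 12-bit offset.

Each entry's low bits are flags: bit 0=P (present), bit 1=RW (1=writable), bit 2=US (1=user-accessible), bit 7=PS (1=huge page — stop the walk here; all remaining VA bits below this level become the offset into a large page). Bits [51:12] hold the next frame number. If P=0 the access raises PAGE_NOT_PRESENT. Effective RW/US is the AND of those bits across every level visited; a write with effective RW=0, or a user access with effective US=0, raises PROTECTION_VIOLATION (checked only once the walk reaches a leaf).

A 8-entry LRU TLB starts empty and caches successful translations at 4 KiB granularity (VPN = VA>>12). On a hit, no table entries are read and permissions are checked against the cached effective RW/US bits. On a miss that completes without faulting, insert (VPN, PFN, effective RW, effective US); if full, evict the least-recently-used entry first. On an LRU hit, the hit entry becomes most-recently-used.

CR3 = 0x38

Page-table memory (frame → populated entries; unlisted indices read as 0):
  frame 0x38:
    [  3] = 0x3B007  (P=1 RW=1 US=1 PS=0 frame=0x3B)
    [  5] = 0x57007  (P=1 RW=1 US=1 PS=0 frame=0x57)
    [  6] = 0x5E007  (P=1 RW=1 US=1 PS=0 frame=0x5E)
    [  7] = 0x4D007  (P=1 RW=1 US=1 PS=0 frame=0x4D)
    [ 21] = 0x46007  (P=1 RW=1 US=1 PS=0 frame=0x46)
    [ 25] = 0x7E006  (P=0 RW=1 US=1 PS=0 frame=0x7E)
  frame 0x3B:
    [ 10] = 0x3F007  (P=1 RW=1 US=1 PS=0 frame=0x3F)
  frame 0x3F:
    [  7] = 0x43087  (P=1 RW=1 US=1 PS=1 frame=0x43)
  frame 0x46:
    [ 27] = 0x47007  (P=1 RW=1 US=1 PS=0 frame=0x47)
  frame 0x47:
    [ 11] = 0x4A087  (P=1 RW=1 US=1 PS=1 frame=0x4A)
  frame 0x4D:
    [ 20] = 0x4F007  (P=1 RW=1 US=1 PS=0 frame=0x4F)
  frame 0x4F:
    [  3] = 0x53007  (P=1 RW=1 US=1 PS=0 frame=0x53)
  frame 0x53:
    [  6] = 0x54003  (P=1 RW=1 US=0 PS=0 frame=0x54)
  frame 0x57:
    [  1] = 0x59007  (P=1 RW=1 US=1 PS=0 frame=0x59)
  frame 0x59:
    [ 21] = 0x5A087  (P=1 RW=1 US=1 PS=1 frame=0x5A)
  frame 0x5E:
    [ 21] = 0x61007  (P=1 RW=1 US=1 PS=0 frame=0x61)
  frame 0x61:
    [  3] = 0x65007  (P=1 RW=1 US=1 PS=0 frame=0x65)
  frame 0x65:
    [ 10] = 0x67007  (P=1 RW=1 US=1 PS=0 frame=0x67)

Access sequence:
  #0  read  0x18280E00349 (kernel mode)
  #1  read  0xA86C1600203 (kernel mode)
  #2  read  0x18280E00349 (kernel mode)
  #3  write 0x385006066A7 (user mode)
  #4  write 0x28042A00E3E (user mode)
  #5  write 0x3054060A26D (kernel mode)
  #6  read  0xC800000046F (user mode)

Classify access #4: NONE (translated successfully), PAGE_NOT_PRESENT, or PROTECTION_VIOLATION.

Walk each access:
#0 VA=0x18280E00349 (r,kernel):
  [0] read 0x38 idx=3: raw=0x3B007 flags P=1 W=1 U=1 S=0
  [1] read 0x3B idx=10: raw=0x3F007 flags P=1 W=1 U=1 S=0
  [2] read 0x3F idx=7: raw=0x43087 flags P=1 W=1 U=1 S=1
  ✓ 0x43349 (huge @L2)  — 3 lookups
#1 VA=0xA86C1600203 (r,kernel):
  [0] read 0x38 idx=21: raw=0x46007 flags P=1 W=1 U=1 S=0
  [1] read 0x46 idx=27: raw=0x47007 flags P=1 W=1 U=1 S=0
  [2] read 0x47 idx=11: raw=0x4A087 flags P=1 W=1 U=1 S=1
  ✓ 0x4A203 (huge @L2)  — 3 lookups
#2 VA=0x18280E00349 (r,kernel):
  TLB hit vpn=0x18280E00 → PA=0x43349
#3 VA=0x385006066A7 (w,user):
  [0] read 0x38 idx=7: raw=0x4D007 flags P=1 W=1 U=1 S=0
  [1] read 0x4D idx=20: raw=0x4F007 flags P=1 W=1 U=1 S=0
  [2] read 0x4F idx=3: raw=0x53007 flags P=1 W=1 U=1 S=0
  [3] read 0x53 idx=6: raw=0x54003 flags P=1 W=1 U=0 S=0
  ⇒ fault: PROTECTION_VIOLATION  — 4 lookups
#4 VA=0x28042A00E3E (w,user):
  [0] read 0x38 idx=5: raw=0x57007 flags P=1 W=1 U=1 S=0
  [1] read 0x57 idx=1: raw=0x59007 flags P=1 W=1 U=1 S=0
  [2] read 0x59 idx=21: raw=0x5A087 flags P=1 W=1 U=1 S=1
  ✓ 0x5AE3E (huge @L2)  — 3 lookups
#5 VA=0x3054060A26D (w,kernel):
  [0] read 0x38 idx=6: raw=0x5E007 flags P=1 W=1 U=1 S=0
  [1] read 0x5E idx=21: raw=0x61007 flags P=1 W=1 U=1 S=0
  [2] read 0x61 idx=3: raw=0x65007 flags P=1 W=1 U=1 S=0
  [3] read 0x65 idx=10: raw=0x67007 flags P=1 W=1 U=1 S=0
  ✓ 0x6726D  — 4 lookups
#6 VA=0xC800000046F (r,user):
  [0] read 0x38 idx=25: raw=0x7E006 flags P=0 W=1 U=1 S=0
  ⇒ fault: PAGE_NOT_PRESENT  — 1 lookups

Access #4 fault: NONE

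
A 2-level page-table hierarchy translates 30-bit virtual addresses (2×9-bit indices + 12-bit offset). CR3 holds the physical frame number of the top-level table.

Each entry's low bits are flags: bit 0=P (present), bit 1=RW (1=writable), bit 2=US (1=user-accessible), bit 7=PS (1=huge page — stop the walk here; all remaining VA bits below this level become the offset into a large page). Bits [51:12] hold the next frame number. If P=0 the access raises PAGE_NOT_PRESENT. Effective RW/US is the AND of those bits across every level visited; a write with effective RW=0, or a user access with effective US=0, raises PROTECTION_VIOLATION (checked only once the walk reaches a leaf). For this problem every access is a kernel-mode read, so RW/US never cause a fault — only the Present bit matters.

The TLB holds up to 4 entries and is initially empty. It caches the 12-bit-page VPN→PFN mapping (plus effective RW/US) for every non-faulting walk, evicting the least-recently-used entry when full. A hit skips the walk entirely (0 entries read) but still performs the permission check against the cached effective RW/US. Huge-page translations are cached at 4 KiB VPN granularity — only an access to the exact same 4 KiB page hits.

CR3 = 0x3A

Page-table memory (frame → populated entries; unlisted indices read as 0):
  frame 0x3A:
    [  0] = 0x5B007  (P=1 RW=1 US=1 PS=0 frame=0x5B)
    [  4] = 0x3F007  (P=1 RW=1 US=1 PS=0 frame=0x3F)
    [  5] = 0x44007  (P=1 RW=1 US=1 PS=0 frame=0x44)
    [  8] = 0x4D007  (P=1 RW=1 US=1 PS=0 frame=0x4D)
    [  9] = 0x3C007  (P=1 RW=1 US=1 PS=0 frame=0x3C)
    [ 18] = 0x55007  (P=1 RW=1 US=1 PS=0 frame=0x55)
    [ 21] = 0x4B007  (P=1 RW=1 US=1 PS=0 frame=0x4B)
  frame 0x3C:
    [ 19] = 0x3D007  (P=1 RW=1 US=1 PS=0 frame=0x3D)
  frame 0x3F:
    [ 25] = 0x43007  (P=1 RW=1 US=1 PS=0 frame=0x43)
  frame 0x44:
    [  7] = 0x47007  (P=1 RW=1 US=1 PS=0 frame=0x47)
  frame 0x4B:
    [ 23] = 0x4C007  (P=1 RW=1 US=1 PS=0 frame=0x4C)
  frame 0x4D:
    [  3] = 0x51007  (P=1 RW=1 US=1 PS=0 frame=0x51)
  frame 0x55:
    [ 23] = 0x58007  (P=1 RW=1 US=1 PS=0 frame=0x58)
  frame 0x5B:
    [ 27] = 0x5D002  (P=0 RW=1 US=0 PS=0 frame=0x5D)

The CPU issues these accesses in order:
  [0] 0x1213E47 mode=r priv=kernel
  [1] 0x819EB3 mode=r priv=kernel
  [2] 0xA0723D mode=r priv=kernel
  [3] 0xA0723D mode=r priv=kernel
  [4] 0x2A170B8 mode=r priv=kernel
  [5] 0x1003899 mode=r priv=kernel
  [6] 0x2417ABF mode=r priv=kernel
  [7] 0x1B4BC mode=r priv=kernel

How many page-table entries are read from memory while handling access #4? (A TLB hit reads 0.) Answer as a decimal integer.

Trace:
#0 VA=0x1213E47 (r,kernel):
  [0] read 0x3A idx=9: raw=0x3C007 flags P=1 W=1 U=1 S=0
  [1] read 0x3C idx=19: raw=0x3D007 flags P=1 W=1 U=1 S=0
  → PA=0x3DE47  (2 entries read)
#1 VA=0x819EB3 (r,kernel):
  [0] read 0x3A idx=4: raw=0x3F007 flags P=1 W=1 U=1 S=0
  [1] read 0x3F idx=25: raw=0x43007 flags P=1 W=1 U=1 S=0
  → PA=0x43EB3  (2 entries read)
#2 VA=0xA0723D (r,kernel):
  [0] read 0x3A idx=5: raw=0x44007 flags P=1 W=1 U=1 S=0
  [1] read 0x44 idx=7: raw=0x47007 flags P=1 W=1 U=1 S=0
  → PA=0x4723D  (2 entries read)
#3 VA=0xA0723D (r,kernel):
  TLB hit vpn=0xA07 → PA=0x4723D
#4 VA=0x2A170B8 (r,kernel):
  [0] read 0x3A idx=21: raw=0x4B007 flags P=1 W=1 U=1 S=0
  [1] read 0x4B idx=23: raw=0x4C007 flags P=1 W=1 U=1 S=0
  → PA=0x4C0B8  (2 entries read)
#5 VA=0x1003899 (r,kernel):
  [0] read 0x3A idx=8: raw=0x4D007 flags P=1 W=1 U=1 S=0
  [1] read 0x4D idx=3: raw=0x51007 flags P=1 W=1 U=1 S=0
  → PA=0x51899  (2 entries read)
#6 VA=0x2417ABF (r,kernel):
  [0] read 0x3A idx=18: raw=0x55007 flags P=1 W=1 U=1 S=0
  [1] read 0x55 idx=23: raw=0x58007 flags P=1 W=1 U=1 S=0
  → PA=0x58ABF  (2 entries read)
#7 VA=0x1B4BC (r,kernel):
  [0] read 0x3A idx=0: raw=0x5B007 flags P=1 W=1 U=1 S=0
  [1] read 0x5B idx=27: raw=0x5D002 flags P=0 W=1 U=0 S=0
  ✗ PAGE_NOT_PRESENT  [2 reads]

Entries read for #4: 2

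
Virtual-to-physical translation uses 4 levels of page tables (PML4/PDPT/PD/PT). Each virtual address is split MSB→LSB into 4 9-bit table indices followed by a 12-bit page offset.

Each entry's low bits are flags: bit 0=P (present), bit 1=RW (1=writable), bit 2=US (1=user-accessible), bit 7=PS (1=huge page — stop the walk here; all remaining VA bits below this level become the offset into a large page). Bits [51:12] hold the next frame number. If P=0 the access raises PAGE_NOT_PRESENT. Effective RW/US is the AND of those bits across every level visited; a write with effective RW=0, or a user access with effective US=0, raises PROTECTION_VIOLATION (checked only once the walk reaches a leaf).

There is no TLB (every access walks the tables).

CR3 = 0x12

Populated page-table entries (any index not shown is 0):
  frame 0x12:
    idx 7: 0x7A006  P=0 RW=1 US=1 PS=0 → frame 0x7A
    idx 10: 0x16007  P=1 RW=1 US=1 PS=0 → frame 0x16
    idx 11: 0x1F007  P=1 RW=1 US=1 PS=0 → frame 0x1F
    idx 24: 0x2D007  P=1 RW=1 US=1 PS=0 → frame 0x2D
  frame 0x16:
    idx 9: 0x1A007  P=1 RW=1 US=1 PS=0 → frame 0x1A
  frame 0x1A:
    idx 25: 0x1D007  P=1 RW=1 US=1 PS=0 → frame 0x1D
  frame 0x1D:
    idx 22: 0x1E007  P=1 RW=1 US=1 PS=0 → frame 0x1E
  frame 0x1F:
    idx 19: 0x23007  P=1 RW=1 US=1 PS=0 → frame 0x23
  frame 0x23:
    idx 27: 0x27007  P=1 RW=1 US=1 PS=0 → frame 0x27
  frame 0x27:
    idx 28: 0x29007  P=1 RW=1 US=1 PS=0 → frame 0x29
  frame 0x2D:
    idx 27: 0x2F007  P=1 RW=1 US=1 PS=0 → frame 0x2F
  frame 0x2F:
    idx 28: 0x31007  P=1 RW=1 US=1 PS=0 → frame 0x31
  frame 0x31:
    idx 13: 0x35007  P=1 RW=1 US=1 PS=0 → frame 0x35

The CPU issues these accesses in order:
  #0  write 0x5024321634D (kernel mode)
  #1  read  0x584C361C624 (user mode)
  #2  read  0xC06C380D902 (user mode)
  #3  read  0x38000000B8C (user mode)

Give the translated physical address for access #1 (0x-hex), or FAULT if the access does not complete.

Walk each access:
#0 VA=0x5024321634D (w,kernel):
  [0] read 0x12 idx=10: raw=0x16007 flags P=1 W=1 U=1 S=0
  [1] read 0x16 idx=9: raw=0x1A007 flags P=1 W=1 U=1 S=0
  [2] read 0x1A idx=25: raw=0x1D007 flags P=1 W=1 U=1 S=0
  [3] read 0x1D idx=22: raw=0x1E007 flags P=1 W=1 U=1 S=0
  ✓ 0x1E34D  — 4 lookups
#1 VA=0x584C361C624 (r,user):
  [0] read 0x12 idx=11: raw=0x1F007 flags P=1 W=1 U=1 S=0
  [1] read 0x1F idx=19: raw=0x23007 flags P=1 W=1 U=1 S=0
  [2] read 0x23 idx=27: raw=0x27007 flags P=1 W=1 U=1 S=0
  [3] read 0x27 idx=28: raw=0x29007 flags P=1 W=1 U=1 S=0
  ✓ 0x29624  — 4 lookups
#2 VA=0xC06C380D902 (r,user):
  [0] read 0x12 idx=24: raw=0x2D007 flags P=1 W=1 U=1 S=0
  [1] read 0x2D idx=27: raw=0x2F007 flags P=1 W=1 U=1 S=0
  [2] read 0x2F idx=28: raw=0x31007 flags P=1 W=1 U=1 S=0
  [3] read 0x31 idx=13: raw=0x35007 flags P=1 W=1 U=1 S=0
  ✓ 0x35902  — 4 lookups
#3 VA=0x38000000B8C (r,user):
  [0] read 0x12 idx=7: raw=0x7A006 flags P=0 W=1 U=1 S=0
  ✗ PAGE_NOT_PRESENT  [1 reads]

Access #1 PA: 0x29624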